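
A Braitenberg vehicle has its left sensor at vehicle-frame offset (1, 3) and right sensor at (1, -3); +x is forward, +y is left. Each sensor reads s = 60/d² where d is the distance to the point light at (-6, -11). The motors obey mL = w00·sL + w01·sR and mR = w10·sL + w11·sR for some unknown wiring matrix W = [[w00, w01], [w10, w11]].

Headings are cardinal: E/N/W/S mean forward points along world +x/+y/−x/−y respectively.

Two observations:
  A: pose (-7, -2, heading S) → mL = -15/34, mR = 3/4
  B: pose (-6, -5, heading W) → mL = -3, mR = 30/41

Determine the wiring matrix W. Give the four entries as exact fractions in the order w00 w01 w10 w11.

obs A: pose=(-7,-2,S) → sL=15/17, sR=3/4, mL=-15/34, mR=3/4
obs B: pose=(-6,-5,W) → sL=6, sR=30/41, mL=-3, mR=30/41
sensor matrix S = [[15/17, 3/4], [6, 30/41]]; det S = -5373/1394
solve [mL_A; mL_B] = S·[w00; w01] and [mR_A; mR_B] = S·[w10; w11]:
  w00 = -1/2, w01 = 0, w10 = 0, w11 = 1

-1/2 0 0 1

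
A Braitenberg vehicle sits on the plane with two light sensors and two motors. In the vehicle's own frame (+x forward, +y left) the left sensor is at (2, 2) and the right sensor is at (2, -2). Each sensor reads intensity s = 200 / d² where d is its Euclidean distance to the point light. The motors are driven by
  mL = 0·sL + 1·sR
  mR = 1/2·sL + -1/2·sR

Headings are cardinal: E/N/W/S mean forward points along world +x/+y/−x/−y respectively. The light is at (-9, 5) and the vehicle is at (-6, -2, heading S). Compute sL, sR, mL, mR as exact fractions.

left sensor world pos  = (-4, -4); dL² = 106
right sensor world pos = (-8, -4); dR² = 82
sL = 200/106 = 100/53
sR = 200/82 = 100/41
mL = 0·sL + 1·sR = 100/41
mR = 1/2·sL + -1/2·sR = -600/2173

100/53 100/41 100/41 -600/2173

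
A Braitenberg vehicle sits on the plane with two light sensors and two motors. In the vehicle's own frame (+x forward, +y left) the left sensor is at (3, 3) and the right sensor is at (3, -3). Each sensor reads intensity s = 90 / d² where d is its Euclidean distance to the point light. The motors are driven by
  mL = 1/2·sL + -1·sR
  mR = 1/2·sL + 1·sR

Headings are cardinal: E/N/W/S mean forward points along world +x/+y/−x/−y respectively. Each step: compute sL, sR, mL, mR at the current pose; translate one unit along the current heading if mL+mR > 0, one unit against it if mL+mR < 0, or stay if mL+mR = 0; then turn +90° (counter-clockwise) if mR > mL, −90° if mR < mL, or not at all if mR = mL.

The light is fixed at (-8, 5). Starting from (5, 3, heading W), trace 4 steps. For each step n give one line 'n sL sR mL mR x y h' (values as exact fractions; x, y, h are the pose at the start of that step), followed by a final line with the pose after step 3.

n=0: pose=(5,3,W); sL=18/25, sR=90/101; mL=-1341/2525, mR=3159/2525; mL+mR=18/25 → advance +1; mR−mL=180/101 → turn +1·90°
n=1: pose=(4,3,S); sL=9/25, sR=45/53; mL=-1773/2650, mR=2727/2650; mL+mR=9/25 → advance +1; mR−mL=90/53 → turn +1·90°
n=2: pose=(4,2,E); sL=2/5, sR=10/29; mL=-21/145, mR=79/145; mL+mR=2/5 → advance +1; mR−mL=20/29 → turn +1·90°
n=3: pose=(5,2,N); sL=9/10, sR=45/128; mL=63/640, mR=513/640; mL+mR=9/10 → advance +1; mR−mL=45/64 → turn +1·90°

0 18/25 90/101 -1341/2525 3159/2525 5 3 W
1 9/25 45/53 -1773/2650 2727/2650 4 3 S
2 2/5 10/29 -21/145 79/145 4 2 E
3 9/10 45/128 63/640 513/640 5 2 N
final 5 3 W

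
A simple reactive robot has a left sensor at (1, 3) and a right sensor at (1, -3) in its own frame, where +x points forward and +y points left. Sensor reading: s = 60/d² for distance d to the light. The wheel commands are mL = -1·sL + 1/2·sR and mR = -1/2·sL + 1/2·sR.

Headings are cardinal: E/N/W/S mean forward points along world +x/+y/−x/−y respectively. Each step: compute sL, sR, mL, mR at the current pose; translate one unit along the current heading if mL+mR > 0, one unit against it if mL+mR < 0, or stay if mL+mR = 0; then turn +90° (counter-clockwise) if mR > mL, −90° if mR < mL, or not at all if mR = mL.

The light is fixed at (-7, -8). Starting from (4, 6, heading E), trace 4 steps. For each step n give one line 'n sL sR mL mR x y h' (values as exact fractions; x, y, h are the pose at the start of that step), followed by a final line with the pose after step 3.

0 60/433 12/53 -582/22949 1008/22949 4 6 E
1 10/51 2/15 -11/85 -8/255 5 6 N
2 60/221 60/377 -1230/6409 -360/6409 5 5 W
3 3/20 15/61 -33/1220 117/2440 6 5 S
final 6 4 E

n=0: pose=(4,6,E); sL=60/433, sR=12/53; mL=-582/22949, mR=1008/22949; mL+mR=426/22949 → advance +1; mR−mL=30/433 → turn +1·90°
n=1: pose=(5,6,N); sL=10/51, sR=2/15; mL=-11/85, mR=-8/255; mL+mR=-41/255 → advance -1; mR−mL=5/51 → turn +1·90°
n=2: pose=(5,5,W); sL=60/221, sR=60/377; mL=-1230/6409, mR=-360/6409; mL+mR=-1590/6409 → advance -1; mR−mL=30/221 → turn +1·90°
n=3: pose=(6,5,S); sL=3/20, sR=15/61; mL=-33/1220, mR=117/2440; mL+mR=51/2440 → advance +1; mR−mL=3/40 → turn +1·90°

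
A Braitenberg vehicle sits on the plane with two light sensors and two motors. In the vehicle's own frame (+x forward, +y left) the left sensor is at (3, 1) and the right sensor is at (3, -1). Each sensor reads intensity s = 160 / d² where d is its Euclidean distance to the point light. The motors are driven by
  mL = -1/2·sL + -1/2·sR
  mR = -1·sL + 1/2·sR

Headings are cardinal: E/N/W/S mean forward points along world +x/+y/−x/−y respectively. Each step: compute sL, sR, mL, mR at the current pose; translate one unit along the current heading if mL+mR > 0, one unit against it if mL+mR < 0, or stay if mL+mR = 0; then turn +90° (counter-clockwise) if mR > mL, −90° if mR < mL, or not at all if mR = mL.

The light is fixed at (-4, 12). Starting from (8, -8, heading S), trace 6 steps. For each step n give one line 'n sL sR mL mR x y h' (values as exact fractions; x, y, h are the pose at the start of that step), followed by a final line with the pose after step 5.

0 80/349 16/65 -5392/22685 -2408/22685 8 -8 S
1 160/549 32/125 -18784/68625 -11216/68625 8 -7 E
2 40/89 2/5 -189/445 -111/445 7 -7 N
3 32/101 32/85 -2976/8585 -1104/8585 7 -8 W
4 80/349 16/65 -5392/22685 -2408/22685 8 -8 S
5 160/549 32/125 -18784/68625 -11216/68625 8 -7 E
final 7 -7 N

n=0: pose=(8,-8,S); sL=80/349, sR=16/65; mL=-5392/22685, mR=-2408/22685; mL+mR=-120/349 → advance -1; mR−mL=2984/22685 → turn +1·90°
n=1: pose=(8,-7,E); sL=160/549, sR=32/125; mL=-18784/68625, mR=-11216/68625; mL+mR=-80/183 → advance -1; mR−mL=7568/68625 → turn +1·90°
n=2: pose=(7,-7,N); sL=40/89, sR=2/5; mL=-189/445, mR=-111/445; mL+mR=-60/89 → advance -1; mR−mL=78/445 → turn +1·90°
n=3: pose=(7,-8,W); sL=32/101, sR=32/85; mL=-2976/8585, mR=-1104/8585; mL+mR=-48/101 → advance -1; mR−mL=1872/8585 → turn +1·90°
n=4: pose=(8,-8,S); sL=80/349, sR=16/65; mL=-5392/22685, mR=-2408/22685; mL+mR=-120/349 → advance -1; mR−mL=2984/22685 → turn +1·90°
n=5: pose=(8,-7,E); sL=160/549, sR=32/125; mL=-18784/68625, mR=-11216/68625; mL+mR=-80/183 → advance -1; mR−mL=7568/68625 → turn +1·90°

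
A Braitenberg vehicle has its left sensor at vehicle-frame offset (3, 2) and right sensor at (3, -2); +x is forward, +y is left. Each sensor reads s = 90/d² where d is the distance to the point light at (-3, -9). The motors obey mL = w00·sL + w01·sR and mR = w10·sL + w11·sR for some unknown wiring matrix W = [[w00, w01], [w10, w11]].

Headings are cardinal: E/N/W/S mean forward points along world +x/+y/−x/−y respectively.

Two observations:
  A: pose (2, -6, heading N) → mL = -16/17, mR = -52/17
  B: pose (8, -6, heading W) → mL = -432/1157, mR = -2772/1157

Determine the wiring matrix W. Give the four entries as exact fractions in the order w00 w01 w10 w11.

-1 1 -1 -1

obs A: pose=(2,-6,N) → sL=2, sR=18/17, mL=-16/17, mR=-52/17
obs B: pose=(8,-6,W) → sL=18/13, sR=90/89, mL=-432/1157, mR=-2772/1157
sensor matrix S = [[2, 18/17], [18/13, 90/89]]; det S = 10944/19669
solve [mL_A; mL_B] = S·[w00; w01] and [mR_A; mR_B] = S·[w10; w11]:
  w00 = -1, w01 = 1, w10 = -1, w11 = -1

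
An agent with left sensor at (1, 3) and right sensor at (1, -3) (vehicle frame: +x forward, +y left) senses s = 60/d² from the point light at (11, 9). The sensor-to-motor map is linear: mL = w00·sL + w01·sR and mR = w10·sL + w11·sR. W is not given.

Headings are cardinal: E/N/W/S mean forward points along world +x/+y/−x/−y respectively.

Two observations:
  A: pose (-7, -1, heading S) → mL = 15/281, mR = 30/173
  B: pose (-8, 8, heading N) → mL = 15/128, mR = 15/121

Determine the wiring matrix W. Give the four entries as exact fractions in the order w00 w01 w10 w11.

0 1/2 1 0

obs A: pose=(-7,-1,S) → sL=30/173, sR=30/281, mL=15/281, mR=30/173
obs B: pose=(-8,8,N) → sL=15/121, sR=15/64, mL=15/128, mR=15/121
sensor matrix S = [[30/173, 30/281], [15/121, 15/64]]; det S = 5159025/188229536
solve [mL_A; mL_B] = S·[w00; w01] and [mR_A; mR_B] = S·[w10; w11]:
  w00 = 0, w01 = 1/2, w10 = 1, w11 = 0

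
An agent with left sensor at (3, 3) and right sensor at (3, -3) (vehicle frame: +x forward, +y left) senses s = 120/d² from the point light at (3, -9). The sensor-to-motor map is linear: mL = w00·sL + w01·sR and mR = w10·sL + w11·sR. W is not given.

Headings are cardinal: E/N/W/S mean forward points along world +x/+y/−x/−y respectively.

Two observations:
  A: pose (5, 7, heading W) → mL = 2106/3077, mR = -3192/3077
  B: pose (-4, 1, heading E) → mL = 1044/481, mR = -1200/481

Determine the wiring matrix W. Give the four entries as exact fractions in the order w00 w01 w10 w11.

1/2 1 -1 -1

obs A: pose=(5,7,W) → sL=12/17, sR=60/181, mL=2106/3077, mR=-3192/3077
obs B: pose=(-4,1,E) → sL=24/37, sR=24/13, mL=1044/481, mR=-1200/481
sensor matrix S = [[12/17, 60/181], [24/37, 24/13]]; det S = 1610496/1480037
solve [mL_A; mL_B] = S·[w00; w01] and [mR_A; mR_B] = S·[w10; w11]:
  w00 = 1/2, w01 = 1, w10 = -1, w11 = -1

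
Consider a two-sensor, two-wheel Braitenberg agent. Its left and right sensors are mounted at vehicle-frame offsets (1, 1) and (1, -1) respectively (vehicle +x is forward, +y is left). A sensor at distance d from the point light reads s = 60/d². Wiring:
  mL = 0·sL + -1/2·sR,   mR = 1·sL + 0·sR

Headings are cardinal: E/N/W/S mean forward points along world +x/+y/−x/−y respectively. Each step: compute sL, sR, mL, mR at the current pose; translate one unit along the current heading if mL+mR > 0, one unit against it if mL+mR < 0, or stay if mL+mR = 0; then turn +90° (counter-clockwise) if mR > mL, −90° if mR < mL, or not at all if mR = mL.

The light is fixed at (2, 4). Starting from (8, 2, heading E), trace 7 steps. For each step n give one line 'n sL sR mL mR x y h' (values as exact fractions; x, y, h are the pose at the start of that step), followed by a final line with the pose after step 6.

0 6/5 30/29 -15/29 6/5 8 2 E
1 60/37 12/13 -6/13 60/37 9 2 N
2 3/2 5/3 -5/6 3/2 9 3 W
3 60/53 60/29 -30/29 60/53 8 3 S
4 6/5 30/29 -15/29 6/5 8 2 E
5 60/37 12/13 -6/13 60/37 9 2 N
6 3/2 5/3 -5/6 3/2 9 3 W
final 8 3 S

n=0: pose=(8,2,E); sL=6/5, sR=30/29; mL=-15/29, mR=6/5; mL+mR=99/145 → advance +1; mR−mL=249/145 → turn +1·90°
n=1: pose=(9,2,N); sL=60/37, sR=12/13; mL=-6/13, mR=60/37; mL+mR=558/481 → advance +1; mR−mL=1002/481 → turn +1·90°
n=2: pose=(9,3,W); sL=3/2, sR=5/3; mL=-5/6, mR=3/2; mL+mR=2/3 → advance +1; mR−mL=7/3 → turn +1·90°
n=3: pose=(8,3,S); sL=60/53, sR=60/29; mL=-30/29, mR=60/53; mL+mR=150/1537 → advance +1; mR−mL=3330/1537 → turn +1·90°
n=4: pose=(8,2,E); sL=6/5, sR=30/29; mL=-15/29, mR=6/5; mL+mR=99/145 → advance +1; mR−mL=249/145 → turn +1·90°
n=5: pose=(9,2,N); sL=60/37, sR=12/13; mL=-6/13, mR=60/37; mL+mR=558/481 → advance +1; mR−mL=1002/481 → turn +1·90°
n=6: pose=(9,3,W); sL=3/2, sR=5/3; mL=-5/6, mR=3/2; mL+mR=2/3 → advance +1; mR−mL=7/3 → turn +1·90°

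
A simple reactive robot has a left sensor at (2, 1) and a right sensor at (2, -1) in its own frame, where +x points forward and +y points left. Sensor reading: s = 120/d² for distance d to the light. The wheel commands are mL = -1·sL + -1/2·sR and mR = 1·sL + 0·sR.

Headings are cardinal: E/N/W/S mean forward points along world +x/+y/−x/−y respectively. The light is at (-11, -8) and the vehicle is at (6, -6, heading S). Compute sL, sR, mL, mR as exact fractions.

10/27 15/32 -1045/1728 10/27

left sensor world pos  = (7, -8); dL² = 324
right sensor world pos = (5, -8); dR² = 256
sL = 120/324 = 10/27
sR = 120/256 = 15/32
mL = -1·sL + -1/2·sR = -1045/1728
mR = 1·sL + 0·sR = 10/27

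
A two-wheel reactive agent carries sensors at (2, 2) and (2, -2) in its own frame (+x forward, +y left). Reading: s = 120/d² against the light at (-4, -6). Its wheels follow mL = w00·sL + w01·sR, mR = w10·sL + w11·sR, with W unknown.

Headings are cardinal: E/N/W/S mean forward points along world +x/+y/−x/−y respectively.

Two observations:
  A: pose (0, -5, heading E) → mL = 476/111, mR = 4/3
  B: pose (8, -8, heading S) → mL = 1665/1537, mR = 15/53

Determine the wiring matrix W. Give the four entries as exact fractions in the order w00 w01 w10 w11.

1 1/2 1/2 0

obs A: pose=(0,-5,E) → sL=8/3, sR=120/37, mL=476/111, mR=4/3
obs B: pose=(8,-8,S) → sL=30/53, sR=30/29, mL=1665/1537, mR=15/53
sensor matrix S = [[8/3, 120/37], [30/53, 30/29]]; det S = 52480/56869
solve [mL_A; mL_B] = S·[w00; w01] and [mR_A; mR_B] = S·[w10; w11]:
  w00 = 1, w01 = 1/2, w10 = 1/2, w11 = 0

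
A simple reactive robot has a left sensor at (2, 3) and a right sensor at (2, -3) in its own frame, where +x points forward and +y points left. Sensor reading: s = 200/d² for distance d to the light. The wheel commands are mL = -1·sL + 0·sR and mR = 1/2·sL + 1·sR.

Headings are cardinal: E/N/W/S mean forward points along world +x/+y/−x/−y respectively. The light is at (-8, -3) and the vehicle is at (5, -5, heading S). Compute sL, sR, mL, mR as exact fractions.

25/34 50/29 -25/34 4125/1972

left sensor world pos  = (8, -7); dL² = 272
right sensor world pos = (2, -7); dR² = 116
sL = 200/272 = 25/34
sR = 200/116 = 50/29
mL = -1·sL + 0·sR = -25/34
mR = 1/2·sL + 1·sR = 4125/1972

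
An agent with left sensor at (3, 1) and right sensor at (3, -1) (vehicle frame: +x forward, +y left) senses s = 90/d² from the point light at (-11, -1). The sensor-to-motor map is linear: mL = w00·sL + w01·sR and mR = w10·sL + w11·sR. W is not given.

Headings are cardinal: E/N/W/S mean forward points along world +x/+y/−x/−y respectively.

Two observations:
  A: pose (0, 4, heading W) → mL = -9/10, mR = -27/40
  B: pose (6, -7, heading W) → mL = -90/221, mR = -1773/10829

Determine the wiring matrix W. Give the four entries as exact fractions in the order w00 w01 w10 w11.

0 -1 -1 1/2

obs A: pose=(0,4,W) → sL=9/8, sR=9/10, mL=-9/10, mR=-27/40
obs B: pose=(6,-7,W) → sL=18/49, sR=90/221, mL=-90/221, mR=-1773/10829
sensor matrix S = [[9/8, 9/10], [18/49, 90/221]]; det S = 27621/216580
solve [mL_A; mL_B] = S·[w00; w01] and [mR_A; mR_B] = S·[w10; w11]:
  w00 = 0, w01 = -1, w10 = -1, w11 = 1/2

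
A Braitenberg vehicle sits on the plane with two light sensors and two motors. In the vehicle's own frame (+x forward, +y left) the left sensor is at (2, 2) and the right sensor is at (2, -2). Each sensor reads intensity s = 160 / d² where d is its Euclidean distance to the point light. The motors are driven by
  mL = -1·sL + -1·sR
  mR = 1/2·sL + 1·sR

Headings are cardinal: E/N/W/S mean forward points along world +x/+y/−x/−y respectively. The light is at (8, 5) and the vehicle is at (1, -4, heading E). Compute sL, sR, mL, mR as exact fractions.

80/37 80/73 -8800/2701 5880/2701

left sensor world pos  = (3, -2); dL² = 74
right sensor world pos = (3, -6); dR² = 146
sL = 160/74 = 80/37
sR = 160/146 = 80/73
mL = -1·sL + -1·sR = -8800/2701
mR = 1/2·sL + 1·sR = 5880/2701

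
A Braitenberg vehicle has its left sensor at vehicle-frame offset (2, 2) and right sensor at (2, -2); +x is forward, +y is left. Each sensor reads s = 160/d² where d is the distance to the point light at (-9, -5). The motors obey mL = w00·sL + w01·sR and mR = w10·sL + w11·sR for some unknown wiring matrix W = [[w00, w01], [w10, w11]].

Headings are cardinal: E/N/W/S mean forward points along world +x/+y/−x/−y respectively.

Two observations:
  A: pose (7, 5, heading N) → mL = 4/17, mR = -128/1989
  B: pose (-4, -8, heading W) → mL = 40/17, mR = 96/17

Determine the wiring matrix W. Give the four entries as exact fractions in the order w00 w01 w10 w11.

obs A: pose=(7,5,N) → sL=8/17, sR=40/117, mL=4/17, mR=-128/1989
obs B: pose=(-4,-8,W) → sL=80/17, sR=16, mL=40/17, mR=96/17
sensor matrix S = [[8/17, 40/117], [80/17, 16]]; det S = 11776/1989
solve [mL_A; mL_B] = S·[w00; w01] and [mR_A; mR_B] = S·[w10; w11]:
  w00 = 1/2, w01 = 0, w10 = -1/2, w11 = 1/2

1/2 0 -1/2 1/2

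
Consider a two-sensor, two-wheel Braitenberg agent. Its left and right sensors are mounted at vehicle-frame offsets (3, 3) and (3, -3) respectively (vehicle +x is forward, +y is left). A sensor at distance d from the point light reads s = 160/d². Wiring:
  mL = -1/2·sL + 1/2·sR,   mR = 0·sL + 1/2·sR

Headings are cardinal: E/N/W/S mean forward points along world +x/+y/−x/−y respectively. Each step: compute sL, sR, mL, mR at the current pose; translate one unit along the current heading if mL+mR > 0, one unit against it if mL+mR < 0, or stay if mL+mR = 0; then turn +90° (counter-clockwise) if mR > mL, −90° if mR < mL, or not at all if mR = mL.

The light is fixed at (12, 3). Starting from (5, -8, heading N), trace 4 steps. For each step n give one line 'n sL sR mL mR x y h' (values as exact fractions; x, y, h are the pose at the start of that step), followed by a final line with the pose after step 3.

n=0: pose=(5,-8,N); sL=40/41, sR=2; mL=21/41, mR=1; mL+mR=62/41 → advance +1; mR−mL=20/41 → turn +1·90°
n=1: pose=(5,-7,W); sL=160/269, sR=160/149; mL=9600/40081, mR=80/149; mL+mR=31120/40081 → advance +1; mR−mL=80/269 → turn +1·90°
n=2: pose=(4,-7,S); sL=80/97, sR=16/29; mL=-384/2813, mR=8/29; mL+mR=392/2813 → advance +1; mR−mL=40/97 → turn +1·90°
n=3: pose=(4,-8,E); sL=160/89, sR=160/221; mL=-10560/19669, mR=80/221; mL+mR=-3440/19669 → advance -1; mR−mL=80/89 → turn +1·90°

0 40/41 2 21/41 1 5 -8 N
1 160/269 160/149 9600/40081 80/149 5 -7 W
2 80/97 16/29 -384/2813 8/29 4 -7 S
3 160/89 160/221 -10560/19669 80/221 4 -8 E
final 3 -8 N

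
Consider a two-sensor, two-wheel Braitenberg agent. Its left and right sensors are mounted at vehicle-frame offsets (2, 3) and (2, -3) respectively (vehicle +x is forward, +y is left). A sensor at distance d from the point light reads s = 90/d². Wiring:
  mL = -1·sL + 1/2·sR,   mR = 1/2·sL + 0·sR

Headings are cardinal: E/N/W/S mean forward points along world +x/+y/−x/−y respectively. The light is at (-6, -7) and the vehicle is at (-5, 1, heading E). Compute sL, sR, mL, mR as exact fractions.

9/13 45/17 279/442 9/26

left sensor world pos  = (-3, 4); dL² = 130
right sensor world pos = (-3, -2); dR² = 34
sL = 90/130 = 9/13
sR = 90/34 = 45/17
mL = -1·sL + 1/2·sR = 279/442
mR = 1/2·sL + 0·sR = 9/26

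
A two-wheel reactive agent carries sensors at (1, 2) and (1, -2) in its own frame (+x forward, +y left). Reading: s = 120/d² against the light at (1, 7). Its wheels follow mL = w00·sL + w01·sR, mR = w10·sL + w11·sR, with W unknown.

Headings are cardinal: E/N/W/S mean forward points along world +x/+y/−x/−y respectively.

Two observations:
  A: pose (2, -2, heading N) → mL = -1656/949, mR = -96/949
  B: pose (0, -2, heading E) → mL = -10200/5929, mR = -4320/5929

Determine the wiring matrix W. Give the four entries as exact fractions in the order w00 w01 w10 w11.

-1/2 -1/2 -1/2 1/2

obs A: pose=(2,-2,N) → sL=24/13, sR=120/73, mL=-1656/949, mR=-96/949
obs B: pose=(0,-2,E) → sL=120/49, sR=120/121, mL=-10200/5929, mR=-4320/5929
sensor matrix S = [[24/13, 120/73], [120/49, 120/121]]; det S = -12349440/5626621
solve [mL_A; mL_B] = S·[w00; w01] and [mR_A; mR_B] = S·[w10; w11]:
  w00 = -1/2, w01 = -1/2, w10 = -1/2, w11 = 1/2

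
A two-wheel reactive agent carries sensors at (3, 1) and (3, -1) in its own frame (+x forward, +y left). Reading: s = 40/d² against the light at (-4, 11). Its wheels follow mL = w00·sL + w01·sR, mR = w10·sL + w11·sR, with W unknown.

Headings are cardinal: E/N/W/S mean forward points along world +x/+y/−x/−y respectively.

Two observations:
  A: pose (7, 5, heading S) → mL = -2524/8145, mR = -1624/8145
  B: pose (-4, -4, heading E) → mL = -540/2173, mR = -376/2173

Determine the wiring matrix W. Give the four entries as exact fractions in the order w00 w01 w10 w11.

-1/2 -1 -1/2 -1/2

obs A: pose=(7,5,S) → sL=8/45, sR=40/181, mL=-2524/8145, mR=-1624/8145
obs B: pose=(-4,-4,E) → sL=8/41, sR=8/53, mL=-540/2173, mR=-376/2173
sensor matrix S = [[8/45, 40/181], [8/41, 8/53]]; det S = -288256/17699085
solve [mL_A; mL_B] = S·[w00; w01] and [mR_A; mR_B] = S·[w10; w11]:
  w00 = -1/2, w01 = -1, w10 = -1/2, w11 = -1/2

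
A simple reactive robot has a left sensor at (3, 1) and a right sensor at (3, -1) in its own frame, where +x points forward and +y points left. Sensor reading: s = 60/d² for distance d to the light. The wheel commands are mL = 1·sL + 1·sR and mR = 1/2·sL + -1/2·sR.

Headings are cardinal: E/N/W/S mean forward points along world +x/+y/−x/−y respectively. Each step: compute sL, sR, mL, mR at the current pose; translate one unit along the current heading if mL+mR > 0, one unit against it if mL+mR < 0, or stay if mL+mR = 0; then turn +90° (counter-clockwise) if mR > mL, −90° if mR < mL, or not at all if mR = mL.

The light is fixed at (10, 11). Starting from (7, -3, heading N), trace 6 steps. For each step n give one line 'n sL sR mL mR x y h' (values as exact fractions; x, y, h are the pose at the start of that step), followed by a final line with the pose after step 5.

0 60/137 12/25 3144/3425 -72/3425 7 -3 N
1 5/12 15/49 425/588 65/1176 7 -2 E
2 60/257 12/53 6264/13621 48/13621 8 -2 S
3 6/25 30/97 1332/2425 -84/2425 8 -3 W
4 60/137 12/25 3144/3425 -72/3425 7 -3 N
5 5/12 15/49 425/588 65/1176 7 -2 E
final 8 -2 S

n=0: pose=(7,-3,N); sL=60/137, sR=12/25; mL=3144/3425, mR=-72/3425; mL+mR=3072/3425 → advance +1; mR−mL=-3216/3425 → turn -1·90°
n=1: pose=(7,-2,E); sL=5/12, sR=15/49; mL=425/588, mR=65/1176; mL+mR=305/392 → advance +1; mR−mL=-785/1176 → turn -1·90°
n=2: pose=(8,-2,S); sL=60/257, sR=12/53; mL=6264/13621, mR=48/13621; mL+mR=6312/13621 → advance +1; mR−mL=-6216/13621 → turn -1·90°
n=3: pose=(8,-3,W); sL=6/25, sR=30/97; mL=1332/2425, mR=-84/2425; mL+mR=1248/2425 → advance +1; mR−mL=-1416/2425 → turn -1·90°
n=4: pose=(7,-3,N); sL=60/137, sR=12/25; mL=3144/3425, mR=-72/3425; mL+mR=3072/3425 → advance +1; mR−mL=-3216/3425 → turn -1·90°
n=5: pose=(7,-2,E); sL=5/12, sR=15/49; mL=425/588, mR=65/1176; mL+mR=305/392 → advance +1; mR−mL=-785/1176 → turn -1·90°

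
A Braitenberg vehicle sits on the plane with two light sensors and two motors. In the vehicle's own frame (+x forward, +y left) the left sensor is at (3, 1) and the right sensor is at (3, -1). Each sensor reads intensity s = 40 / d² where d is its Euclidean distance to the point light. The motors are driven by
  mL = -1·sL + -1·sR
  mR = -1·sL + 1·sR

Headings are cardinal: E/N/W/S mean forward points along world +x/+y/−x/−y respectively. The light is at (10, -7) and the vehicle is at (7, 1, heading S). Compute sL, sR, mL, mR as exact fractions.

left sensor world pos  = (8, -2); dL² = 29
right sensor world pos = (6, -2); dR² = 41
sL = 40/29 = 40/29
sR = 40/41 = 40/41
mL = -1·sL + -1·sR = -2800/1189
mR = -1·sL + 1·sR = -480/1189

40/29 40/41 -2800/1189 -480/1189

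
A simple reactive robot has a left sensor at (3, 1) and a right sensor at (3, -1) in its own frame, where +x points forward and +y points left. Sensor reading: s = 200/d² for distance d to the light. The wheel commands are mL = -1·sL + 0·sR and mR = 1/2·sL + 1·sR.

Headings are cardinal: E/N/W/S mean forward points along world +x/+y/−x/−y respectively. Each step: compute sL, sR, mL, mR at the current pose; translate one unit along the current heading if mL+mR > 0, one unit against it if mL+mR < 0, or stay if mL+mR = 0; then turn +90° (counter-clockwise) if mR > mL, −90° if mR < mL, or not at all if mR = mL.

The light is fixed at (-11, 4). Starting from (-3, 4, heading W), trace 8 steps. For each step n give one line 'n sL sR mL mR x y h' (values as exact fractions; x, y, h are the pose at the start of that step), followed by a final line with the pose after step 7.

n=0: pose=(-3,4,W); sL=100/13, sR=100/13; mL=-100/13, mR=150/13; mL+mR=50/13 → advance +1; mR−mL=250/13 → turn +1·90°
n=1: pose=(-4,4,S); sL=200/73, sR=40/9; mL=-200/73, mR=3820/657; mL+mR=2020/657 → advance +1; mR−mL=5620/657 → turn +1·90°
n=2: pose=(-4,3,E); sL=2, sR=25/13; mL=-2, mR=38/13; mL+mR=12/13 → advance +1; mR−mL=64/13 → turn +1·90°
n=3: pose=(-3,3,N); sL=200/53, sR=40/17; mL=-200/53, mR=3820/901; mL+mR=420/901 → advance +1; mR−mL=7220/901 → turn +1·90°
n=4: pose=(-3,4,W); sL=100/13, sR=100/13; mL=-100/13, mR=150/13; mL+mR=50/13 → advance +1; mR−mL=250/13 → turn +1·90°
n=5: pose=(-4,4,S); sL=200/73, sR=40/9; mL=-200/73, mR=3820/657; mL+mR=2020/657 → advance +1; mR−mL=5620/657 → turn +1·90°
n=6: pose=(-4,3,E); sL=2, sR=25/13; mL=-2, mR=38/13; mL+mR=12/13 → advance +1; mR−mL=64/13 → turn +1·90°
n=7: pose=(-3,3,N); sL=200/53, sR=40/17; mL=-200/53, mR=3820/901; mL+mR=420/901 → advance +1; mR−mL=7220/901 → turn +1·90°

0 100/13 100/13 -100/13 150/13 -3 4 W
1 200/73 40/9 -200/73 3820/657 -4 4 S
2 2 25/13 -2 38/13 -4 3 E
3 200/53 40/17 -200/53 3820/901 -3 3 N
4 100/13 100/13 -100/13 150/13 -3 4 W
5 200/73 40/9 -200/73 3820/657 -4 4 S
6 2 25/13 -2 38/13 -4 3 E
7 200/53 40/17 -200/53 3820/901 -3 3 N
final -3 4 W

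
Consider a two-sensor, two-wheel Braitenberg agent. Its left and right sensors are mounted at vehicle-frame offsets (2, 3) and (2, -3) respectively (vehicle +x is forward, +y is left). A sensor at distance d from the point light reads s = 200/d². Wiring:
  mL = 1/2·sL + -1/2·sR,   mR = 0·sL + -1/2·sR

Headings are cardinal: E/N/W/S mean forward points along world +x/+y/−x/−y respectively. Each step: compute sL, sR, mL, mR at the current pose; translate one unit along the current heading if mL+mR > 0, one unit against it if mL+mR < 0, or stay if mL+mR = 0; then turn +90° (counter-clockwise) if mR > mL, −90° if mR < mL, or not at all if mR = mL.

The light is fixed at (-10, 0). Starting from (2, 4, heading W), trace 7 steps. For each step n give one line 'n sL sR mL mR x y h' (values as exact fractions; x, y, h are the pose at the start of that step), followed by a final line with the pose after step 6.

0 200/101 200/149 4800/15049 -100/149 2 4 W
1 25/17 50/73 975/2482 -25/73 3 4 N
2 200/289 200/229 -6000/66181 -100/229 3 5 E
3 100/117 20/9 -80/117 -10/9 2 5 S
4 200/109 200/181 7200/19729 -100/181 2 6 W
5 50/41 5/8 195/656 -5/16 3 6 N
6 200/289 200/229 -6000/66181 -100/229 3 5 E
final 2 5 S

n=0: pose=(2,4,W); sL=200/101, sR=200/149; mL=4800/15049, mR=-100/149; mL+mR=-5300/15049 → advance -1; mR−mL=-100/101 → turn -1·90°
n=1: pose=(3,4,N); sL=25/17, sR=50/73; mL=975/2482, mR=-25/73; mL+mR=125/2482 → advance +1; mR−mL=-25/34 → turn -1·90°
n=2: pose=(3,5,E); sL=200/289, sR=200/229; mL=-6000/66181, mR=-100/229; mL+mR=-34900/66181 → advance -1; mR−mL=-100/289 → turn -1·90°
n=3: pose=(2,5,S); sL=100/117, sR=20/9; mL=-80/117, mR=-10/9; mL+mR=-70/39 → advance -1; mR−mL=-50/117 → turn -1·90°
n=4: pose=(2,6,W); sL=200/109, sR=200/181; mL=7200/19729, mR=-100/181; mL+mR=-3700/19729 → advance -1; mR−mL=-100/109 → turn -1·90°
n=5: pose=(3,6,N); sL=50/41, sR=5/8; mL=195/656, mR=-5/16; mL+mR=-5/328 → advance -1; mR−mL=-25/41 → turn -1·90°
n=6: pose=(3,5,E); sL=200/289, sR=200/229; mL=-6000/66181, mR=-100/229; mL+mR=-34900/66181 → advance -1; mR−mL=-100/289 → turn -1·90°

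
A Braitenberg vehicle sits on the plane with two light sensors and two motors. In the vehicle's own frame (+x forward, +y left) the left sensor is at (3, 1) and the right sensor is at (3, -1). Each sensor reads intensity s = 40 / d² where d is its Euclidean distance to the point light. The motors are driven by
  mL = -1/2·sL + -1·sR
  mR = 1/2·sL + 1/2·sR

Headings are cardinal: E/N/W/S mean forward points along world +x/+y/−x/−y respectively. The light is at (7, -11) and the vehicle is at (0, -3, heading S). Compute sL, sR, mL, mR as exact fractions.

left sensor world pos  = (1, -6); dL² = 61
right sensor world pos = (-1, -6); dR² = 89
sL = 40/61 = 40/61
sR = 40/89 = 40/89
mL = -1/2·sL + -1·sR = -4220/5429
mR = 1/2·sL + 1/2·sR = 3000/5429

40/61 40/89 -4220/5429 3000/5429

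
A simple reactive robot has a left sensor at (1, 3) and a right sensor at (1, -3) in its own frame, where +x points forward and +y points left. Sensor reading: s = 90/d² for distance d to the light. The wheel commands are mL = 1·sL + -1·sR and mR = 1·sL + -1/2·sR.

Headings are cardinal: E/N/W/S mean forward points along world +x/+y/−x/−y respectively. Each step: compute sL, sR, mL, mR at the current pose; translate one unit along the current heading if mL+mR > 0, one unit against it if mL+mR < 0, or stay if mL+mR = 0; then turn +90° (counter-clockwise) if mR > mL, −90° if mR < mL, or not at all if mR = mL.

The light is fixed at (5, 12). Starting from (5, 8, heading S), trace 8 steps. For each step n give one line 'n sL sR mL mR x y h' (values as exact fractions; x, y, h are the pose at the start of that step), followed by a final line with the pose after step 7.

0 45/17 45/17 0 45/34 5 8 S
1 18 18/13 216/13 225/13 5 7 E
2 9/2 45/16 27/16 99/32 6 7 N
3 90/49 90 -4320/49 -2115/49 6 8 W
4 9/5 45/13 -108/65 9/130 7 8 S
5 10 2 8 9 7 9 E
6 45/2 9/4 81/4 171/8 8 9 N
7 90/29 18 -432/29 -171/29 8 10 W
final 9 10 S

n=0: pose=(5,8,S); sL=45/17, sR=45/17; mL=0, mR=45/34; mL+mR=45/34 → advance +1; mR−mL=45/34 → turn +1·90°
n=1: pose=(5,7,E); sL=18, sR=18/13; mL=216/13, mR=225/13; mL+mR=441/13 → advance +1; mR−mL=9/13 → turn +1·90°
n=2: pose=(6,7,N); sL=9/2, sR=45/16; mL=27/16, mR=99/32; mL+mR=153/32 → advance +1; mR−mL=45/32 → turn +1·90°
n=3: pose=(6,8,W); sL=90/49, sR=90; mL=-4320/49, mR=-2115/49; mL+mR=-6435/49 → advance -1; mR−mL=45 → turn +1·90°
n=4: pose=(7,8,S); sL=9/5, sR=45/13; mL=-108/65, mR=9/130; mL+mR=-207/130 → advance -1; mR−mL=45/26 → turn +1·90°
n=5: pose=(7,9,E); sL=10, sR=2; mL=8, mR=9; mL+mR=17 → advance +1; mR−mL=1 → turn +1·90°
n=6: pose=(8,9,N); sL=45/2, sR=9/4; mL=81/4, mR=171/8; mL+mR=333/8 → advance +1; mR−mL=9/8 → turn +1·90°
n=7: pose=(8,10,W); sL=90/29, sR=18; mL=-432/29, mR=-171/29; mL+mR=-603/29 → advance -1; mR−mL=9 → turn +1·90°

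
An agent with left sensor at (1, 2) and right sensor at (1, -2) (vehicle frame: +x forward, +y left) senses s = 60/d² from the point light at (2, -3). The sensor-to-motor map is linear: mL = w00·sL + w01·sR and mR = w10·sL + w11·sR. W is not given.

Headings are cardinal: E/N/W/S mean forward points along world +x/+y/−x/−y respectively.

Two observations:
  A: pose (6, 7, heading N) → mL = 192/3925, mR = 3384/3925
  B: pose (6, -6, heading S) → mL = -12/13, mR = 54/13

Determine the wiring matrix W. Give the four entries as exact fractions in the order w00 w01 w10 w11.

obs A: pose=(6,7,N) → sL=12/25, sR=60/157, mL=192/3925, mR=3384/3925
obs B: pose=(6,-6,S) → sL=15/13, sR=3, mL=-12/13, mR=54/13
sensor matrix S = [[12/25, 60/157], [15/13, 3]]; det S = 50976/51025
solve [mL_A; mL_B] = S·[w00; w01] and [mR_A; mR_B] = S·[w10; w11]:
  w00 = 1/2, w01 = -1/2, w10 = 1, w11 = 1

1/2 -1/2 1 1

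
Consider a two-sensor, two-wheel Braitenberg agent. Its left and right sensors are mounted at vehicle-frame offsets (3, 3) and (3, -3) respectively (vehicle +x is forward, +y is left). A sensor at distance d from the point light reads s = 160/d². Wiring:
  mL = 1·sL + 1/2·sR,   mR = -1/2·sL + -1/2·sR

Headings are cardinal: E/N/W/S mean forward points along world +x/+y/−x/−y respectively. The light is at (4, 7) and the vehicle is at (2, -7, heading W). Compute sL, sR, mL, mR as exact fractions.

80/157 80/73 12120/11461 -9200/11461

left sensor world pos  = (-1, -10); dL² = 314
right sensor world pos = (-1, -4); dR² = 146
sL = 160/314 = 80/157
sR = 160/146 = 80/73
mL = 1·sL + 1/2·sR = 12120/11461
mR = -1/2·sL + -1/2·sR = -9200/11461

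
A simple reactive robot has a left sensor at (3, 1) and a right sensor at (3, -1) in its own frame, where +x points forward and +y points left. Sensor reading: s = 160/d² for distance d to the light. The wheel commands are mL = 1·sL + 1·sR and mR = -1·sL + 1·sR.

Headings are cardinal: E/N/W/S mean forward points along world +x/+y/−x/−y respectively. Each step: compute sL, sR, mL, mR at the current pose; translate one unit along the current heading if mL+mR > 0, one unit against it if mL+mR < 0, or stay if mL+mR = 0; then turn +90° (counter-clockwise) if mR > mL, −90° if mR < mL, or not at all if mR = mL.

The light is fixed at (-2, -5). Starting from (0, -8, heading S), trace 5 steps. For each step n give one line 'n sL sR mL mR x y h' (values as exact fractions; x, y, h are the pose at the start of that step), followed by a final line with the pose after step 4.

n=0: pose=(0,-8,S); sL=32/9, sR=160/37; mL=2624/333, mR=256/333; mL+mR=320/37 → advance +1; mR−mL=-64/9 → turn -1·90°
n=1: pose=(0,-9,W); sL=80/13, sR=16; mL=288/13, mR=128/13; mL+mR=32 → advance +1; mR−mL=-160/13 → turn -1·90°
n=2: pose=(-1,-9,N); sL=160, sR=32; mL=192, mR=-128; mL+mR=64 → advance +1; mR−mL=-320 → turn -1·90°
n=3: pose=(-1,-8,E); sL=8, sR=5; mL=13, mR=-3; mL+mR=10 → advance +1; mR−mL=-16 → turn -1·90°
n=4: pose=(0,-8,S); sL=32/9, sR=160/37; mL=2624/333, mR=256/333; mL+mR=320/37 → advance +1; mR−mL=-64/9 → turn -1·90°

0 32/9 160/37 2624/333 256/333 0 -8 S
1 80/13 16 288/13 128/13 0 -9 W
2 160 32 192 -128 -1 -9 N
3 8 5 13 -3 -1 -8 E
4 32/9 160/37 2624/333 256/333 0 -8 S
final 0 -9 W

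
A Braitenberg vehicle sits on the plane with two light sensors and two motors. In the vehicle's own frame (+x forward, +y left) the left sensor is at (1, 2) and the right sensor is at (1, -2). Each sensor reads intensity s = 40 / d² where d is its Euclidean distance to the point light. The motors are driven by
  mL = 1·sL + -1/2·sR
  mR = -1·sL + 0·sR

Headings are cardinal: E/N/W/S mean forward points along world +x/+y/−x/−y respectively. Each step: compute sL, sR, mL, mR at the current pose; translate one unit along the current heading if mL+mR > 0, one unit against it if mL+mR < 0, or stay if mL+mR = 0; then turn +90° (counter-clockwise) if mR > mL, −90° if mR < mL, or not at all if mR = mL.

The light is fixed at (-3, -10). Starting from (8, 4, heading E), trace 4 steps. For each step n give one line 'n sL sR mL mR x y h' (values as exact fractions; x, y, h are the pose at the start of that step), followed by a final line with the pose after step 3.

n=0: pose=(8,4,E); sL=1/10, sR=5/36; mL=11/360, mR=-1/10; mL+mR=-5/72 → advance -1; mR−mL=-47/360 → turn -1·90°
n=1: pose=(7,4,S); sL=40/313, sR=40/233; mL=3060/72929, mR=-40/313; mL+mR=-20/233 → advance -1; mR−mL=-12380/72929 → turn -1·90°
n=2: pose=(7,5,W); sL=4/25, sR=4/37; mL=98/925, mR=-4/25; mL+mR=-2/37 → advance -1; mR−mL=-246/925 → turn -1·90°
n=3: pose=(8,5,N); sL=40/337, sR=8/85; mL=2052/28645, mR=-40/337; mL+mR=-4/85 → advance -1; mR−mL=-5452/28645 → turn -1·90°

0 1/10 5/36 11/360 -1/10 8 4 E
1 40/313 40/233 3060/72929 -40/313 7 4 S
2 4/25 4/37 98/925 -4/25 7 5 W
3 40/337 8/85 2052/28645 -40/337 8 5 N
final 8 4 E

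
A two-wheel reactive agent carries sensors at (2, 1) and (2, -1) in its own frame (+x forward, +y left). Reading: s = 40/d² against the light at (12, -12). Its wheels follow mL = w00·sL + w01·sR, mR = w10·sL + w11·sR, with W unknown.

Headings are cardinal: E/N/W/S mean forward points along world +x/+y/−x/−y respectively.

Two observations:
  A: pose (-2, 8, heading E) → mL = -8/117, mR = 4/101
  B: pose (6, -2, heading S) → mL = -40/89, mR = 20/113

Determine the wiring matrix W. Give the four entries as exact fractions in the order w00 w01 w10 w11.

obs A: pose=(-2,8,E) → sL=8/117, sR=8/101, mL=-8/117, mR=4/101
obs B: pose=(6,-2,S) → sL=40/89, sR=40/113, mL=-40/89, mR=20/113
sensor matrix S = [[8/117, 8/101], [40/89, 40/113]]; det S = -1354240/118843569
solve [mL_A; mL_B] = S·[w00; w01] and [mR_A; mR_B] = S·[w10; w11]:
  w00 = -1, w01 = 0, w10 = 0, w11 = 1/2

-1 0 0 1/2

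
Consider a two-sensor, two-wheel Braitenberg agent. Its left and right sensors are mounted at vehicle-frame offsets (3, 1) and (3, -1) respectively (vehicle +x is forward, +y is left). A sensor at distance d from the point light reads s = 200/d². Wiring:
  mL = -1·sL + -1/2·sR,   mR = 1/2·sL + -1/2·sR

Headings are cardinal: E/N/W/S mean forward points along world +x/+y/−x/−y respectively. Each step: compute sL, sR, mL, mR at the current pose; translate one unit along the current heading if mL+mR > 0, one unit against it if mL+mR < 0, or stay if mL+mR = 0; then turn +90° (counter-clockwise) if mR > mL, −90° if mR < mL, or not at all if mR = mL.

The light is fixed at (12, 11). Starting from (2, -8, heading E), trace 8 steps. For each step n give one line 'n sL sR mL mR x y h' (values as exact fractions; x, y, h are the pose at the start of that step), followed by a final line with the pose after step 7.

0 200/373 200/449 -127100/167477 7600/167477 2 -8 E
1 1/2 50/89 -139/178 -11/356 1 -8 N
2 200/637 200/557 -175100/354809 -8000/354809 1 -9 W
3 20/61 4/13 -382/793 8/793 2 -9 S
4 200/373 200/449 -127100/167477 7600/167477 2 -8 E
5 1/2 50/89 -139/178 -11/356 1 -8 N
6 200/637 200/557 -175100/354809 -8000/354809 1 -9 W
7 20/61 4/13 -382/793 8/793 2 -9 S
final 2 -8 E

n=0: pose=(2,-8,E); sL=200/373, sR=200/449; mL=-127100/167477, mR=7600/167477; mL+mR=-119500/167477 → advance -1; mR−mL=300/373 → turn +1·90°
n=1: pose=(1,-8,N); sL=1/2, sR=50/89; mL=-139/178, mR=-11/356; mL+mR=-289/356 → advance -1; mR−mL=3/4 → turn +1·90°
n=2: pose=(1,-9,W); sL=200/637, sR=200/557; mL=-175100/354809, mR=-8000/354809; mL+mR=-183100/354809 → advance -1; mR−mL=300/637 → turn +1·90°
n=3: pose=(2,-9,S); sL=20/61, sR=4/13; mL=-382/793, mR=8/793; mL+mR=-374/793 → advance -1; mR−mL=30/61 → turn +1·90°
n=4: pose=(2,-8,E); sL=200/373, sR=200/449; mL=-127100/167477, mR=7600/167477; mL+mR=-119500/167477 → advance -1; mR−mL=300/373 → turn +1·90°
n=5: pose=(1,-8,N); sL=1/2, sR=50/89; mL=-139/178, mR=-11/356; mL+mR=-289/356 → advance -1; mR−mL=3/4 → turn +1·90°
n=6: pose=(1,-9,W); sL=200/637, sR=200/557; mL=-175100/354809, mR=-8000/354809; mL+mR=-183100/354809 → advance -1; mR−mL=300/637 → turn +1·90°
n=7: pose=(2,-9,S); sL=20/61, sR=4/13; mL=-382/793, mR=8/793; mL+mR=-374/793 → advance -1; mR−mL=30/61 → turn +1·90°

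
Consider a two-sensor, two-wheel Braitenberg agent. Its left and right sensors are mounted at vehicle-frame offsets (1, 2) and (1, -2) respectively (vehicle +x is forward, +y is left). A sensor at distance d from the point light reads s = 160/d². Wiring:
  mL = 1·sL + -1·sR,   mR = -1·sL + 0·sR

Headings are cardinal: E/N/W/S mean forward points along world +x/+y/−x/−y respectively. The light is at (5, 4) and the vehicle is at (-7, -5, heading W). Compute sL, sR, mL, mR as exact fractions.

16/29 80/109 -576/3161 -16/29

left sensor world pos  = (-8, -7); dL² = 290
right sensor world pos = (-8, -3); dR² = 218
sL = 160/290 = 16/29
sR = 160/218 = 80/109
mL = 1·sL + -1·sR = -576/3161
mR = -1·sL + 0·sR = -16/29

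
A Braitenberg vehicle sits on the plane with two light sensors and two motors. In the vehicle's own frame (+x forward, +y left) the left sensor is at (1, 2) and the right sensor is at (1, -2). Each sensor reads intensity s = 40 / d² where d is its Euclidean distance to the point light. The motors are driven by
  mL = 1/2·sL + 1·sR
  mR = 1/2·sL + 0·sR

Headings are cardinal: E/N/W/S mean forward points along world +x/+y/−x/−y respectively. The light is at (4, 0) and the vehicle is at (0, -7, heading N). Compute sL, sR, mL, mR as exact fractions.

5/9 1 23/18 5/18

left sensor world pos  = (-2, -6); dL² = 72
right sensor world pos = (2, -6); dR² = 40
sL = 40/72 = 5/9
sR = 40/40 = 1
mL = 1/2·sL + 1·sR = 23/18
mR = 1/2·sL + 0·sR = 5/18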